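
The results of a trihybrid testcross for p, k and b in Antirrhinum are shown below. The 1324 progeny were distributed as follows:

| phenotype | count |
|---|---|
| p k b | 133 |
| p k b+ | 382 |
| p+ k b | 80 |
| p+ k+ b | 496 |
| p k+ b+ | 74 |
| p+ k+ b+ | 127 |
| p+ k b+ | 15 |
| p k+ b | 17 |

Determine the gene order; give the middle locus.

p

The two most frequent reciprocal classes, p+ k+ b and p k b+, are the parental types, so the F1 was p+ k+ b / p k b+.
The two rarest classes, p k+ b and p+ k b+, are the double crossovers. Comparing them with the parentals, only the p allele has switched, so p is the middle locus and the order is k – p – b.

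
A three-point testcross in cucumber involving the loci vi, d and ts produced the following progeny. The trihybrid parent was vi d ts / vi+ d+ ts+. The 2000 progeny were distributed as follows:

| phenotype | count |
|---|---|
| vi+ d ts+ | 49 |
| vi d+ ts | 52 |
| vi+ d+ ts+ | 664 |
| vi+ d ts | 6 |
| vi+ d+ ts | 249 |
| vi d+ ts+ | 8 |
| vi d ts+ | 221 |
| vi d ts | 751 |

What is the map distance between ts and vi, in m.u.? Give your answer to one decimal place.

24.2 m.u.

The two rarest classes, vi+ d ts and vi d+ ts+, are the double crossovers. Comparing them with the parentals, only the vi allele has switched, so vi is the middle locus and the order is d – vi – ts.
Crossovers in the vi–ts interval produce the single-crossover classes vi d ts+ and vi+ d+ ts (221 + 249 = 470) plus the double crossovers (14).
RF(vi–ts) = (470 + 14) / 2000 = 484/2000 = 0.2420 → 24.2 m.u.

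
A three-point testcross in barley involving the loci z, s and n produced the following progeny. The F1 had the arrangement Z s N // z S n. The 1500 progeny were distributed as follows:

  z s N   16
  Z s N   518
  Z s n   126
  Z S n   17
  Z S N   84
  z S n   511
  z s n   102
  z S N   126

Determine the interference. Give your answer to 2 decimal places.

The two rarest classes, z s N and Z S n, are the double crossovers. Comparing them with the parentals, only the z allele has switched, so z is the middle locus and the order is n – z – s.
n–z: (252 + 33)/1500 = 0.1900; z–s: (186 + 33)/1500 = 0.1460.
Expected DCO frequency = 0.1900 × 0.1460 ≈ 0.02774; observed = 33/1500 ≈ 0.02200.
Coefficient of coincidence = 0.02200/0.02774 ≈ 0.79; interference = 1 − 0.79 = 0.21.

0.21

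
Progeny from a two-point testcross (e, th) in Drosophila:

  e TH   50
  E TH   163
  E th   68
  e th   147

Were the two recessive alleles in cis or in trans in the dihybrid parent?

The two most frequent classes are E TH (163) and e th (147); these are the parental (non-recombinant) types.
So the F1 carried E TH on one chromosome and e th on the other — the recessive alleles are on the same chromosome (cis / coupling).

cis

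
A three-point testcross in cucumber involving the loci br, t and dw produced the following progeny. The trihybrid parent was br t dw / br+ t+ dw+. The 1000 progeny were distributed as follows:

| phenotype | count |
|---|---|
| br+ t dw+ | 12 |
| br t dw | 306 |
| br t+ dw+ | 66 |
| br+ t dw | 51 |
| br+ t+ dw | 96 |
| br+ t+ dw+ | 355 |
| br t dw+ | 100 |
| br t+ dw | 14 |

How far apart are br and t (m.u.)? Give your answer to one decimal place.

14.3 m.u.

The two rarest classes, br t+ dw and br+ t dw+, are the double crossovers. Comparing them with the parentals, only the t allele has switched, so t is the middle locus and the order is dw – t – br.
Crossovers in the t–br interval produce the single-crossover classes br+ t dw and br t+ dw+ (51 + 66 = 117) plus the double crossovers (26).
RF(t–br) = (117 + 26) / 1000 = 143/1000 = 0.1430 → 14.3 m.u.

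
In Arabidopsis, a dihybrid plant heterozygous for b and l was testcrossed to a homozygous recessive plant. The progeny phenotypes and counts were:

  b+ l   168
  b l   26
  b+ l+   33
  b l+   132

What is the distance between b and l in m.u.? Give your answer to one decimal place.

The two most frequent classes, b+ l (168) and b l+ (132), are the parental types, so the F1 was b+ l / b l+.
The recombinant classes are b+ l+ and b l: 33 + 26 = 59.
Recombination frequency = 59/359 = 0.1643 ≈ 16.4%, i.e. 16.4 m.u.

16.4 m.u.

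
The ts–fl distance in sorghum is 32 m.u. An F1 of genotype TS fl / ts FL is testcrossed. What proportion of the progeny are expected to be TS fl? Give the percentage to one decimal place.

A map distance of 32 m.u. corresponds to a recombination frequency of 0.320.
The F1 is TS fl / ts FL, so TS fl is a parental gamete class with expected frequency (1 − r)/2 = 0.680/2 = 0.3400.
That is 0.3400 = 34.0% of the progeny.

34.0%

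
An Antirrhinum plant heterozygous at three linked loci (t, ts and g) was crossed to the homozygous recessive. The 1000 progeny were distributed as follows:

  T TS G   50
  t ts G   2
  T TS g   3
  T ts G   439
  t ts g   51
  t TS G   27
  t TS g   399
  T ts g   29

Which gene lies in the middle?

t

The two most frequent reciprocal classes, T ts G and t TS g, are the parental types, so the F1 was T ts G / t TS g.
The two rarest classes, t ts G and T TS g, are the double crossovers. Comparing them with the parentals, only the t allele has switched, so t is the middle locus and the order is ts – t – g.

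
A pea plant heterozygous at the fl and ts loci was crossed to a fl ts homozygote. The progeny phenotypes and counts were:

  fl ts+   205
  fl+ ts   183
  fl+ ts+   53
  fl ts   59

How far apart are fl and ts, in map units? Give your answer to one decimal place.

22.4 map units

The two most frequent classes, fl+ ts (183) and fl ts+ (205), are the parental types, so the F1 was fl+ ts / fl ts+.
The recombinant classes are fl+ ts+ and fl ts: 53 + 59 = 112.
Recombination frequency = 112/500 = 0.2240 ≈ 22.4%, i.e. 22.4 map units.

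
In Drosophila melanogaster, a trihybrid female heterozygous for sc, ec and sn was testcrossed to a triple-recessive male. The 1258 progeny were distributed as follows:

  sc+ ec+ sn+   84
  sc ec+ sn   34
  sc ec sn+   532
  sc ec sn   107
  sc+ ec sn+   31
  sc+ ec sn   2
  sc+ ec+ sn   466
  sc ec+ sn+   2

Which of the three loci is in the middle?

ec

The two most frequent reciprocal classes, sc+ ec+ sn and sc ec sn+, are the parental types, so the F1 was sc+ ec+ sn / sc ec sn+.
The two rarest classes, sc+ ec sn and sc ec+ sn+, are the double crossovers. Comparing them with the parentals, only the ec allele has switched, so ec is the middle locus and the order is sn – ec – sc.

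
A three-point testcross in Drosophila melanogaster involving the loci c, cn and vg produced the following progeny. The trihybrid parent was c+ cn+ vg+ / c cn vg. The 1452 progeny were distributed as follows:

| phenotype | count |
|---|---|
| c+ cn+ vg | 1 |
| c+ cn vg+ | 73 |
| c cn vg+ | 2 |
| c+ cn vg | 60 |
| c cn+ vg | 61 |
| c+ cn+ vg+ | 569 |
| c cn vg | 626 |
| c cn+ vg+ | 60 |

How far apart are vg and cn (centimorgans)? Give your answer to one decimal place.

The two rarest classes, c+ cn+ vg and c cn vg+, are the double crossovers. Comparing them with the parentals, only the vg allele has switched, so vg is the middle locus and the order is cn – vg – c.
Crossovers in the cn–vg interval produce the single-crossover classes c+ cn vg+ and c cn+ vg (73 + 61 = 134) plus the double crossovers (3).
RF(cn–vg) = (134 + 3) / 1452 = 137/1452 = 0.0944 → 9.4 centimorgans.

9.4 centimorgans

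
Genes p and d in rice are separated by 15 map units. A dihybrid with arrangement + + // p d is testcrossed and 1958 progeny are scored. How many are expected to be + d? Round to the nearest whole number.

147

A map distance of 15 map units corresponds to a recombination frequency of 0.150.
The F1 is + + / p d, so + d is a recombinant gamete class with expected frequency r/2 = 0.150/2 = 0.0750.
Expected number = 0.0750 × 1958 = 146.85 ≈ 147.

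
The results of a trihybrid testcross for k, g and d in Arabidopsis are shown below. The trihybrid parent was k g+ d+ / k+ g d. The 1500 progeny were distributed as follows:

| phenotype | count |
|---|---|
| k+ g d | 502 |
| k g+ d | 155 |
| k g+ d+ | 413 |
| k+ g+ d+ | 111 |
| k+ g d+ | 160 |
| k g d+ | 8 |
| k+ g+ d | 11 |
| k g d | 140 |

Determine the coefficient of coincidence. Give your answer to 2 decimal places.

0.32

The two rarest classes, k g d+ and k+ g+ d, are the double crossovers. Comparing them with the parentals, only the g allele has switched, so g is the middle locus and the order is k – g – d.
k–g: (251 + 19)/1500 = 0.1800; g–d: (315 + 19)/1500 = 0.2227.
Expected DCO frequency = 0.1800 × 0.2227 ≈ 0.04009; observed = 19/1500 ≈ 0.01267.
Coefficient of coincidence = 0.01267/0.04009 ≈ 0.32.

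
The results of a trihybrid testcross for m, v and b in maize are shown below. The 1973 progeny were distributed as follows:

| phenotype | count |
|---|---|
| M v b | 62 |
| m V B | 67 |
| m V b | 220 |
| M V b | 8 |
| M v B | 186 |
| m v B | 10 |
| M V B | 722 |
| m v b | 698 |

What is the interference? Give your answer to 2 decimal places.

0.43

The two most frequent reciprocal classes, m v b and M V B, are the parental types, so the F1 was m v b / M V B.
The two rarest classes, m v B and M V b, are the double crossovers. Comparing them with the parentals, only the b allele has switched, so b is the middle locus and the order is v – b – m.
v–b: (406 + 18)/1973 = 0.2149; b–m: (129 + 18)/1973 = 0.0745.
Expected DCO frequency = 0.2149 × 0.0745 ≈ 0.01601; observed = 18/1973 ≈ 0.00912.
Coefficient of coincidence = 0.00912/0.01601 ≈ 0.57; interference = 1 − 0.57 = 0.43.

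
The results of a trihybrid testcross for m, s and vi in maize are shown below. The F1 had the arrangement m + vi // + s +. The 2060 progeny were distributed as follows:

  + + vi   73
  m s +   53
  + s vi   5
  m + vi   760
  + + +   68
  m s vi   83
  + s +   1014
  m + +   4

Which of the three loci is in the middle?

vi

The two rarest classes, m + + and + s vi, are the double crossovers. Comparing them with the parentals, only the vi allele has switched, so vi is the middle locus and the order is s – vi – m.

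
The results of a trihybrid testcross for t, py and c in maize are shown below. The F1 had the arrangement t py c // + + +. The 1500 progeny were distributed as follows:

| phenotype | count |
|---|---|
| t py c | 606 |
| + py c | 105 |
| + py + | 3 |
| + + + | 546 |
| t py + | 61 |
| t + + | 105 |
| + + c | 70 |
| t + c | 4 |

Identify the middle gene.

The two rarest classes, t + c and + py +, are the double crossovers. Comparing them with the parentals, only the py allele has switched, so py is the middle locus and the order is c – py – t.

py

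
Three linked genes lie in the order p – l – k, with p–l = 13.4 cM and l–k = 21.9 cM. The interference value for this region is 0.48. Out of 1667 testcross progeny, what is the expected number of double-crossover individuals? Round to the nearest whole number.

25

Map distances give recombination frequencies of 0.134 and 0.219 for the two intervals.
With interference 0.48 (so coincidence = 0.52), expected double-crossover frequency = 0.134 × 0.219 × 0.52 = 0.01526.
Expected number = 0.01526 × 1667 = 25.44 ≈ 25.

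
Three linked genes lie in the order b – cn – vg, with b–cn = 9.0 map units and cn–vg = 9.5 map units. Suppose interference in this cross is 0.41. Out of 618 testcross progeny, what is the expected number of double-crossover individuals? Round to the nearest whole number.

Map distances give recombination frequencies of 0.090 and 0.095 for the two intervals.
With interference 0.41 (so coincidence = 0.59), expected double-crossover frequency = 0.090 × 0.095 × 0.59 = 0.00504.
Expected number = 0.00504 × 618 = 3.12 ≈ 3.

3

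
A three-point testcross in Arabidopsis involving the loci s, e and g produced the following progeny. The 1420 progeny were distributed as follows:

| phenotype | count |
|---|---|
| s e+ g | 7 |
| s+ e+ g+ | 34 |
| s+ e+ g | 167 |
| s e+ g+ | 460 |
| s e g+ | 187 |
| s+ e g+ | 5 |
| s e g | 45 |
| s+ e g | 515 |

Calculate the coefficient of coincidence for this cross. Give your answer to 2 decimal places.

The two most frequent reciprocal classes, s+ e g and s e+ g+, are the parental types, so the F1 was s+ e g / s e+ g+.
The two rarest classes, s+ e g+ and s e+ g, are the double crossovers. Comparing them with the parentals, only the g allele has switched, so g is the middle locus and the order is e – g – s.
e–g: (354 + 12)/1420 = 0.2577; g–s: (79 + 12)/1420 = 0.0641.
Expected DCO frequency = 0.2577 × 0.0641 ≈ 0.01652; observed = 12/1420 ≈ 0.00845.
Coefficient of coincidence = 0.00845/0.01652 ≈ 0.51.

0.51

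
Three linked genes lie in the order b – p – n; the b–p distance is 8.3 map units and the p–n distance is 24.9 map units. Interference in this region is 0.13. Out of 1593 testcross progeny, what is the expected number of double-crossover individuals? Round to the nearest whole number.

29

Map distances give recombination frequencies of 0.083 and 0.249 for the two intervals.
With interference 0.13 (so coincidence = 0.87), expected double-crossover frequency = 0.083 × 0.249 × 0.87 = 0.01798.
Expected number = 0.01798 × 1593 = 28.64 ≈ 29.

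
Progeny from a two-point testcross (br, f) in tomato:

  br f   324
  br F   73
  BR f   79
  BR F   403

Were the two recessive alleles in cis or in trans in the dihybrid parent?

The two most frequent classes are BR F (403) and br f (324); these are the parental (non-recombinant) types.
So the F1 carried BR F on one chromosome and br f on the other — the recessive alleles are on the same chromosome (cis / coupling).

cis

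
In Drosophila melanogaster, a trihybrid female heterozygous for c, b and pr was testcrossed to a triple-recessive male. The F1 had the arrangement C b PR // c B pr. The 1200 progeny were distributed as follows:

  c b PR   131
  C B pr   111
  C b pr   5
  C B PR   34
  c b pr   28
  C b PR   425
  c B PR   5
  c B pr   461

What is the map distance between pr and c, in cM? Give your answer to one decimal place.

21.0 cM

The two rarest classes, C b pr and c B PR, are the double crossovers. Comparing them with the parentals, only the pr allele has switched, so pr is the middle locus and the order is c – pr – b.
Crossovers in the c–pr interval produce the single-crossover classes c b PR and C B pr (131 + 111 = 242) plus the double crossovers (10).
RF(c–pr) = (242 + 10) / 1200 = 252/1200 = 0.2100 → 21.0 cM.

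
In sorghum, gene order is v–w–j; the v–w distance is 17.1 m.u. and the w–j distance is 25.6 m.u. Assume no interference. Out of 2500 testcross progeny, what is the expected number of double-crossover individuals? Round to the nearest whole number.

Map distances give recombination frequencies of 0.171 and 0.256 for the two intervals.
With no interference, expected double-crossover frequency = 0.171 × 0.256 = 0.04378.
Expected number = 0.04378 × 2500 = 109.44 ≈ 109.

109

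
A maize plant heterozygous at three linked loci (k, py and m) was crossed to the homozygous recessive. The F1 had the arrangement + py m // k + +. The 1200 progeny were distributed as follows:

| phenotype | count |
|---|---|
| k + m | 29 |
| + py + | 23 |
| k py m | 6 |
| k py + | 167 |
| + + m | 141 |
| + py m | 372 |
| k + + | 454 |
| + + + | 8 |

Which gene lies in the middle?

The two rarest classes, k py m and + + +, are the double crossovers. Comparing them with the parentals, only the k allele has switched, so k is the middle locus and the order is py – k – m.

k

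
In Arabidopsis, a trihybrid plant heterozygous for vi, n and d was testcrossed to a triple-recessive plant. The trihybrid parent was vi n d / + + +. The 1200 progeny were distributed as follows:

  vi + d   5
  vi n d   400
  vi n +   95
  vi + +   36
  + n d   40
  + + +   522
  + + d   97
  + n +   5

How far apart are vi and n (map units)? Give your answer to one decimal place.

7.2 map units

The two rarest classes, vi + d and + n +, are the double crossovers. Comparing them with the parentals, only the n allele has switched, so n is the middle locus and the order is d – n – vi.
Crossovers in the n–vi interval produce the single-crossover classes + n d and vi + + (40 + 36 = 76) plus the double crossovers (10).
RF(n–vi) = (76 + 10) / 1200 = 86/1200 = 0.0717 → 7.2 map units.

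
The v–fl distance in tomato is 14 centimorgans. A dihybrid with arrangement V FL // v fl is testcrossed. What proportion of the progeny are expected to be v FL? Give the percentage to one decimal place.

A map distance of 14 centimorgans corresponds to a recombination frequency of 0.140.
The F1 is V FL / v fl, so v FL is a recombinant gamete class with expected frequency r/2 = 0.140/2 = 0.0700.
That is 0.0700 = 7.0% of the progeny.

7.0%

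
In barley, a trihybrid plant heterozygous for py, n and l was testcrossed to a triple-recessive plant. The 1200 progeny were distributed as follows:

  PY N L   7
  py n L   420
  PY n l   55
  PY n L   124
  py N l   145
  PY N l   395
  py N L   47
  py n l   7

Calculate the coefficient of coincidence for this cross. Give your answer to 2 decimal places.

0.51

The two most frequent reciprocal classes, PY N l and py n L, are the parental types, so the F1 was PY N l / py n L.
The two rarest classes, PY N L and py n l, are the double crossovers. Comparing them with the parentals, only the l allele has switched, so l is the middle locus and the order is n – l – py.
n–l: (102 + 14)/1200 = 0.0967; l–py: (269 + 14)/1200 = 0.2358.
Expected DCO frequency = 0.0967 × 0.2358 ≈ 0.02280; observed = 14/1200 ≈ 0.01167.
Coefficient of coincidence = 0.01167/0.02280 ≈ 0.51.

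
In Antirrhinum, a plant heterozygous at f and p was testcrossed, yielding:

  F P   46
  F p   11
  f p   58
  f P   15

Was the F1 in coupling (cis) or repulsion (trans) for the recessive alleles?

The two most frequent classes are F P (46) and f p (58); these are the parental (non-recombinant) types.
So the F1 carried F P on one chromosome and f p on the other — the recessive alleles are on the same chromosome (cis / coupling).

cis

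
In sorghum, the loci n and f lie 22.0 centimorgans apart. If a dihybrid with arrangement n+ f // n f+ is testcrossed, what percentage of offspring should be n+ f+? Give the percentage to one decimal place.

11.0%

A map distance of 22.0 centimorgans corresponds to a recombination frequency of 0.220.
The F1 is n+ f / n f+, so n+ f+ is a recombinant gamete class with expected frequency r/2 = 0.220/2 = 0.1100.
That is 0.1100 = 11.0% of the progeny.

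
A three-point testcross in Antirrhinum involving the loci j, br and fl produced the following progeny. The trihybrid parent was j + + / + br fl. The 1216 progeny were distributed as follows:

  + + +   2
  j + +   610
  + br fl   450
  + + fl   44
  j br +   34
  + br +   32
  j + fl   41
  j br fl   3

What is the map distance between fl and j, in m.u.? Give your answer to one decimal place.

The two rarest classes, + + + and j br fl, are the double crossovers. Comparing them with the parentals, only the j allele has switched, so j is the middle locus and the order is fl – j – br.
Crossovers in the fl–j interval produce the single-crossover classes j + fl and + br + (41 + 32 = 73) plus the double crossovers (5).
RF(fl–j) = (73 + 5) / 1216 = 78/1216 = 0.0641 → 6.4 m.u.

6.4 m.u.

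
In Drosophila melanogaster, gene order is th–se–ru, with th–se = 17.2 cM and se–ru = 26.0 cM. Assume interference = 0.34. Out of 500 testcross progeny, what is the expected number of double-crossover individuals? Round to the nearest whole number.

Map distances give recombination frequencies of 0.172 and 0.260 for the two intervals.
With interference 0.34 (so coincidence = 0.66), expected double-crossover frequency = 0.172 × 0.260 × 0.66 = 0.02952.
Expected number = 0.02952 × 500 = 14.76 ≈ 15.

15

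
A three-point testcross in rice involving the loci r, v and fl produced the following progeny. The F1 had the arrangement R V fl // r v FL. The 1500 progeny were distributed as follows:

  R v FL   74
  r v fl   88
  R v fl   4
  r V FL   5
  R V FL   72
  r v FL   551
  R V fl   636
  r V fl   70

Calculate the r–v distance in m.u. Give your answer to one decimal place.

10.2 m.u.

The two rarest classes, R v fl and r V FL, are the double crossovers. Comparing them with the parentals, only the v allele has switched, so v is the middle locus and the order is r – v – fl.
Crossovers in the r–v interval produce the single-crossover classes r V fl and R v FL (70 + 74 = 144) plus the double crossovers (9).
RF(r–v) = (144 + 9) / 1500 = 153/1500 = 0.1020 → 10.2 m.u.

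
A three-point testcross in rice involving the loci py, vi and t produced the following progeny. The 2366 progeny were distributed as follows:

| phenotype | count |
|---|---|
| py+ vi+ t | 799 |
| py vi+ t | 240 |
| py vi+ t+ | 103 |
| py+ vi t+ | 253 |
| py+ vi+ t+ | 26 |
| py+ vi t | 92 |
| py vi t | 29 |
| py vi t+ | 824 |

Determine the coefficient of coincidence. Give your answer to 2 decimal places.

0.95

The two most frequent reciprocal classes, py vi t+ and py+ vi+ t, are the parental types, so the F1 was py vi t+ / py+ vi+ t.
The two rarest classes, py vi t and py+ vi+ t+, are the double crossovers. Comparing them with the parentals, only the t allele has switched, so t is the middle locus and the order is vi – t – py.
vi–t: (195 + 55)/2366 = 0.1057; t–py: (493 + 55)/2366 = 0.2316.
Expected DCO frequency = 0.1057 × 0.2316 ≈ 0.02448; observed = 55/2366 ≈ 0.02325.
Coefficient of coincidence = 0.02325/0.02448 ≈ 0.95.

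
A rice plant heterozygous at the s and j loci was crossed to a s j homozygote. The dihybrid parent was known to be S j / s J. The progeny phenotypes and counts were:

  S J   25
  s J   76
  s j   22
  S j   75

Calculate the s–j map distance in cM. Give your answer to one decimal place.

The recombinant classes are S J and s j: 25 + 22 = 47.
Recombination frequency = 47/198 = 0.2374 ≈ 23.7%, i.e. 23.7 cM.

23.7 cM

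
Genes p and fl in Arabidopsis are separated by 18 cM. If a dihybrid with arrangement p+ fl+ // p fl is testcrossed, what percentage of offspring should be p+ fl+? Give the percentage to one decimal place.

41.0%

A map distance of 18 cM corresponds to a recombination frequency of 0.180.
The F1 is p+ fl+ / p fl, so p+ fl+ is a parental gamete class with expected frequency (1 − r)/2 = 0.820/2 = 0.4100.
That is 0.4100 = 41.0% of the progeny.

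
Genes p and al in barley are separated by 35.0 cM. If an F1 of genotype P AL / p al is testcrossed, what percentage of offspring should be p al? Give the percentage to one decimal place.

A map distance of 35.0 cM corresponds to a recombination frequency of 0.350.
The F1 is P AL / p al, so p al is a parental gamete class with expected frequency (1 − r)/2 = 0.650/2 = 0.3250.
That is 0.3250 = 32.5% of the progeny.

32.5%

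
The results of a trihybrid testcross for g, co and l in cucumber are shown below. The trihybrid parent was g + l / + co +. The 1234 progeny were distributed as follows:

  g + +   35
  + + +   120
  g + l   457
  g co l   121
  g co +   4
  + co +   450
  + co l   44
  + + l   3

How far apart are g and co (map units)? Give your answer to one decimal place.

20.1 map units

The two rarest classes, + + l and g co +, are the double crossovers. Comparing them with the parentals, only the g allele has switched, so g is the middle locus and the order is l – g – co.
Crossovers in the g–co interval produce the single-crossover classes g co l and + + + (121 + 120 = 241) plus the double crossovers (7).
RF(g–co) = (241 + 7) / 1234 = 248/1234 = 0.2010 → 20.1 map units.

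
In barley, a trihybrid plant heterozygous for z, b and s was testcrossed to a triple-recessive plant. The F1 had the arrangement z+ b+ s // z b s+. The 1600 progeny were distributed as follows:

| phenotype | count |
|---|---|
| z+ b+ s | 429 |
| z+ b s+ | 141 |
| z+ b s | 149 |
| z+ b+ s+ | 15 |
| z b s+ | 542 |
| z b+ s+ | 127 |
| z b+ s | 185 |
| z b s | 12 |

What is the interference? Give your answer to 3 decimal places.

The two rarest classes, z+ b+ s+ and z b s, are the double crossovers. Comparing them with the parentals, only the s allele has switched, so s is the middle locus and the order is b – s – z.
b–s: (276 + 27)/1600 = 0.1894; s–z: (326 + 27)/1600 = 0.2206.
Expected DCO frequency = 0.1894 × 0.2206 ≈ 0.04178; observed = 27/1600 ≈ 0.01688.
Coefficient of coincidence = 0.01688/0.04178 ≈ 0.404; interference = 1 − 0.404 = 0.596.

0.596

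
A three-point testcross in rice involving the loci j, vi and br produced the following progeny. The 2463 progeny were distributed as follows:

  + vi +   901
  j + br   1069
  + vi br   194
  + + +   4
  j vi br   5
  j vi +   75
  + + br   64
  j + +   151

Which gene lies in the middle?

vi

The two most frequent reciprocal classes, + vi + and j + br, are the parental types, so the F1 was + vi + / j + br.
The two rarest classes, + + + and j vi br, are the double crossovers. Comparing them with the parentals, only the vi allele has switched, so vi is the middle locus and the order is j – vi – br.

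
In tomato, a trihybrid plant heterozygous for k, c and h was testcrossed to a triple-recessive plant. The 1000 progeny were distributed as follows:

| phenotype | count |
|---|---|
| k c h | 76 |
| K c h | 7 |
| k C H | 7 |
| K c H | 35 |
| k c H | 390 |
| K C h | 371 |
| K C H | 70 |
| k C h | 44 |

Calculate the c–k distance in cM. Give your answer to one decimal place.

The two most frequent reciprocal classes, k c H and K C h, are the parental types, so the F1 was k c H / K C h.
The two rarest classes, k C H and K c h, are the double crossovers. Comparing them with the parentals, only the c allele has switched, so c is the middle locus and the order is h – c – k.
Crossovers in the c–k interval produce the single-crossover classes K c H and k C h (35 + 44 = 79) plus the double crossovers (14).
RF(c–k) = (79 + 14) / 1000 = 93/1000 = 0.0930 → 9.3 cM.

9.3 cM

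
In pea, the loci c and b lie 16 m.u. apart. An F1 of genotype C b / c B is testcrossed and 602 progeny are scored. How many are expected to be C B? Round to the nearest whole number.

48

A map distance of 16 m.u. corresponds to a recombination frequency of 0.160.
The F1 is C b / c B, so C B is a recombinant gamete class with expected frequency r/2 = 0.160/2 = 0.0800.
Expected number = 0.0800 × 602 = 48.16 ≈ 48.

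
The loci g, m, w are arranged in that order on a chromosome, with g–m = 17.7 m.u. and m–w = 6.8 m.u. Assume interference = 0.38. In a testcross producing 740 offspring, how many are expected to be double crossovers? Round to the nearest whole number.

6

Map distances give recombination frequencies of 0.177 and 0.068 for the two intervals.
With interference 0.38 (so coincidence = 0.62), expected double-crossover frequency = 0.177 × 0.068 × 0.62 = 0.00746.
Expected number = 0.00746 × 740 = 5.52 ≈ 6.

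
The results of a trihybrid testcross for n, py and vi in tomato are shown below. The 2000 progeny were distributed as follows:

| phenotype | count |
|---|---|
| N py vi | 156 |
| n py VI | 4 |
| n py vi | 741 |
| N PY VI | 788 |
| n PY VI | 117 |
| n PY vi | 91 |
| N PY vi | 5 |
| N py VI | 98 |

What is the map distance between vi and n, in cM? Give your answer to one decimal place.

14.1 cM

The two most frequent reciprocal classes, n py vi and N PY VI, are the parental types, so the F1 was n py vi / N PY VI.
The two rarest classes, n py VI and N PY vi, are the double crossovers. Comparing them with the parentals, only the vi allele has switched, so vi is the middle locus and the order is n – vi – py.
Crossovers in the n–vi interval produce the single-crossover classes N py vi and n PY VI (156 + 117 = 273) plus the double crossovers (9).
RF(n–vi) = (273 + 9) / 2000 = 282/2000 = 0.1410 → 14.1 cM.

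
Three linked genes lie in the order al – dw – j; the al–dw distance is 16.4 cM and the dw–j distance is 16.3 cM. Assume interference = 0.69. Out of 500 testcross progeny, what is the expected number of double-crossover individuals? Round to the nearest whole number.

Map distances give recombination frequencies of 0.164 and 0.163 for the two intervals.
With interference 0.69 (so coincidence = 0.31), expected double-crossover frequency = 0.164 × 0.163 × 0.31 = 0.00829.
Expected number = 0.00829 × 500 = 4.14 ≈ 4.

4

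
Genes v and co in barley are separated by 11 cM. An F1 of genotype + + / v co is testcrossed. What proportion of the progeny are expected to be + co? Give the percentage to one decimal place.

5.5%

A map distance of 11 cM corresponds to a recombination frequency of 0.110.
The F1 is + + / v co, so + co is a recombinant gamete class with expected frequency r/2 = 0.110/2 = 0.0550.
That is 0.0550 = 5.5% of the progeny.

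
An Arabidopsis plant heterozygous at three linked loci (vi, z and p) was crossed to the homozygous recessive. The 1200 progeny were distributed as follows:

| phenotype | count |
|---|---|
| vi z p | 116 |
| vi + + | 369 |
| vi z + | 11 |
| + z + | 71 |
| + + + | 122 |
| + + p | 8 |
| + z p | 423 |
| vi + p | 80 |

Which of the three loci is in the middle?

z

The two most frequent reciprocal classes, vi + + and + z p, are the parental types, so the F1 was vi + + / + z p.
The two rarest classes, vi z + and + + p, are the double crossovers. Comparing them with the parentals, only the z allele has switched, so z is the middle locus and the order is p – z – vi.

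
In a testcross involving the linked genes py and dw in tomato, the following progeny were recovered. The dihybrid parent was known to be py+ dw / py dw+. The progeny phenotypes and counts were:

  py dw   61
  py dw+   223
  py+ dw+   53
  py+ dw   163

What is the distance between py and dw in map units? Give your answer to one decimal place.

22.8 map units

The recombinant classes are py+ dw+ and py dw: 53 + 61 = 114.
Recombination frequency = 114/500 = 0.2280 ≈ 22.8%, i.e. 22.8 map units.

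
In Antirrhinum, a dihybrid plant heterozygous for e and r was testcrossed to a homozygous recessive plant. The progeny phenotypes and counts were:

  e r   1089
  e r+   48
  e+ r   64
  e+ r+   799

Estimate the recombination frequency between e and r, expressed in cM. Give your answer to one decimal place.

The two most frequent classes, e+ r+ (799) and e r (1089), are the parental types, so the F1 was e+ r+ / e r.
The recombinant classes are e+ r and e r+: 64 + 48 = 112.
Recombination frequency = 112/2000 = 0.0560 ≈ 5.6%, i.e. 5.6 cM.

5.6 cM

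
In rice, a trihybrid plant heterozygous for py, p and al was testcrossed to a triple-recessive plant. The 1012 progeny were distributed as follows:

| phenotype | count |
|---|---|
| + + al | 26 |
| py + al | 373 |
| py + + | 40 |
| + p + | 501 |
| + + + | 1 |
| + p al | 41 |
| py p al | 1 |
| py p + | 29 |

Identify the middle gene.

The two most frequent reciprocal classes, py + al and + p +, are the parental types, so the F1 was py + al / + p +.
The two rarest classes, py p al and + + +, are the double crossovers. Comparing them with the parentals, only the p allele has switched, so p is the middle locus and the order is py – p – al.

p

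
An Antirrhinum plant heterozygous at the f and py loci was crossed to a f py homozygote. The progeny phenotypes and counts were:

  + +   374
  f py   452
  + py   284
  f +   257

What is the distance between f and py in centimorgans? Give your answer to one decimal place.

The two most frequent classes, + + (374) and f py (452), are the parental types, so the F1 was + + / f py.
The recombinant classes are + py and f +: 284 + 257 = 541.
Recombination frequency = 541/1367 = 0.3958 ≈ 39.6%, i.e. 39.6 centimorgans.

39.6 centimorgans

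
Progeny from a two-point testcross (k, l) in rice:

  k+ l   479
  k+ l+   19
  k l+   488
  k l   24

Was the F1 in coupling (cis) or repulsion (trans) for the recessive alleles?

The two most frequent classes are k+ l (479) and k l+ (488); these are the parental (non-recombinant) types.
So the F1 carried k+ l on one chromosome and k l+ on the other — the recessive alleles are on opposite chromosomes (trans / repulsion).

trans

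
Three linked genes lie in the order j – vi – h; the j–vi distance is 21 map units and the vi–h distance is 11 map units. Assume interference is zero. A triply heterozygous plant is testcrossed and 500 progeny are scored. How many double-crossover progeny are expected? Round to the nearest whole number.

Map distances give recombination frequencies of 0.210 and 0.110 for the two intervals.
With no interference, expected double-crossover frequency = 0.210 × 0.110 = 0.02310.
Expected number = 0.02310 × 500 = 11.55 ≈ 12.

12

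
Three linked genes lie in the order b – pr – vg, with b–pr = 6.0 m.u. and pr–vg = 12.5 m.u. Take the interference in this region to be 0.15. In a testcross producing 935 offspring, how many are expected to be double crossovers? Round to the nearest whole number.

6

Map distances give recombination frequencies of 0.060 and 0.125 for the two intervals.
With interference 0.15 (so coincidence = 0.85), expected double-crossover frequency = 0.060 × 0.125 × 0.85 = 0.00637.
Expected number = 0.00637 × 935 = 5.96 ≈ 6.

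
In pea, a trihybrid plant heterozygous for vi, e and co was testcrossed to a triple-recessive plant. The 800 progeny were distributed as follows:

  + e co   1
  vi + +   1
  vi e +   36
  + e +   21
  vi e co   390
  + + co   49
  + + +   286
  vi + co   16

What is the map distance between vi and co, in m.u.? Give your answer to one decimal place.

The two most frequent reciprocal classes, vi e co and + + +, are the parental types, so the F1 was vi e co / + + +.
The two rarest classes, + e co and vi + +, are the double crossovers. Comparing them with the parentals, only the vi allele has switched, so vi is the middle locus and the order is co – vi – e.
Crossovers in the co–vi interval produce the single-crossover classes vi e + and + + co (36 + 49 = 85) plus the double crossovers (2).
RF(co–vi) = (85 + 2) / 800 = 87/800 = 0.1087 → 10.9 m.u.

10.9 m.u.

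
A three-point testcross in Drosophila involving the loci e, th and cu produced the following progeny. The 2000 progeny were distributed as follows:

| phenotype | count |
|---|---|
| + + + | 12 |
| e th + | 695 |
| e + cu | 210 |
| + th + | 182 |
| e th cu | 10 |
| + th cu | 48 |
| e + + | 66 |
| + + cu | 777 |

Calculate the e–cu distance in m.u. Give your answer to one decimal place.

The two most frequent reciprocal classes, e th + and + + cu, are the parental types, so the F1 was e th + / + + cu.
The two rarest classes, e th cu and + + +, are the double crossovers. Comparing them with the parentals, only the cu allele has switched, so cu is the middle locus and the order is e – cu – th.
Crossovers in the e–cu interval produce the single-crossover classes + th + and e + cu (182 + 210 = 392) plus the double crossovers (22).
RF(e–cu) = (392 + 22) / 2000 = 414/2000 = 0.2070 → 20.7 m.u.

20.7 m.u.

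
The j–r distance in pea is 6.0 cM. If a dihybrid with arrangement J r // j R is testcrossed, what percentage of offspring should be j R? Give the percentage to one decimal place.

A map distance of 6.0 cM corresponds to a recombination frequency of 0.060.
The F1 is J r / j R, so j R is a parental gamete class with expected frequency (1 − r)/2 = 0.940/2 = 0.4700.
That is 0.4700 = 47.0% of the progeny.

47.0%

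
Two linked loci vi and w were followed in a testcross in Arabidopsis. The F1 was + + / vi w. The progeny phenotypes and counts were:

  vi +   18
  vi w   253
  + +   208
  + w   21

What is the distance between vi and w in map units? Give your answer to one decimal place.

The recombinant classes are + w and vi +: 21 + 18 = 39.
Recombination frequency = 39/500 = 0.0780 ≈ 7.8%, i.e. 7.8 map units.

7.8 map units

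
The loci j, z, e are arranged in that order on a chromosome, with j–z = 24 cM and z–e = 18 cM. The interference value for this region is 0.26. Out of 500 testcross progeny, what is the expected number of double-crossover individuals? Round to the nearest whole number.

16

Map distances give recombination frequencies of 0.240 and 0.180 for the two intervals.
With interference 0.26 (so coincidence = 0.74), expected double-crossover frequency = 0.240 × 0.180 × 0.74 = 0.03197.
Expected number = 0.03197 × 500 = 15.98 ≈ 16.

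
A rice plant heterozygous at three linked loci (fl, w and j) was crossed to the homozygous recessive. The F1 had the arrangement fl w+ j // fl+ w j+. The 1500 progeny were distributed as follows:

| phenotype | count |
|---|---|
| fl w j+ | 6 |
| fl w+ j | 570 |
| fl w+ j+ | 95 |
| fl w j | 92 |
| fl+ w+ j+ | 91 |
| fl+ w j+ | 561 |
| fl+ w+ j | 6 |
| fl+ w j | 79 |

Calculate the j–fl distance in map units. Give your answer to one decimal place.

12.4 map units

The two rarest classes, fl+ w+ j and fl w j+, are the double crossovers. Comparing them with the parentals, only the fl allele has switched, so fl is the middle locus and the order is w – fl – j.
Crossovers in the fl–j interval produce the single-crossover classes fl w+ j+ and fl+ w j (95 + 79 = 174) plus the double crossovers (12).
RF(fl–j) = (174 + 12) / 1500 = 186/1500 = 0.1240 → 12.4 map units.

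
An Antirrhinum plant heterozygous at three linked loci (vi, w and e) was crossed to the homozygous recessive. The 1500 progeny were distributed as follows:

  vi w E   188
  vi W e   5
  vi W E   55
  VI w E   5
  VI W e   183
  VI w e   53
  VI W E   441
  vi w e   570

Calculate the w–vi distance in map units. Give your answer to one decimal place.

The two most frequent reciprocal classes, vi w e and VI W E, are the parental types, so the F1 was vi w e / VI W E.
The two rarest classes, vi W e and VI w E, are the double crossovers. Comparing them with the parentals, only the w allele has switched, so w is the middle locus and the order is e – w – vi.
Crossovers in the w–vi interval produce the single-crossover classes VI w e and vi W E (53 + 55 = 108) plus the double crossovers (10).
RF(w–vi) = (108 + 10) / 1500 = 118/1500 = 0.0787 → 7.9 map units.

7.9 map units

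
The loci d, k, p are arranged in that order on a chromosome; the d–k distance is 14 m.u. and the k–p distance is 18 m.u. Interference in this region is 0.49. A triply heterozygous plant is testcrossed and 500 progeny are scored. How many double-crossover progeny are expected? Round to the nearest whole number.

6

Map distances give recombination frequencies of 0.140 and 0.180 for the two intervals.
With interference 0.49 (so coincidence = 0.51), expected double-crossover frequency = 0.140 × 0.180 × 0.51 = 0.01285.
Expected number = 0.01285 × 500 = 6.43 ≈ 6.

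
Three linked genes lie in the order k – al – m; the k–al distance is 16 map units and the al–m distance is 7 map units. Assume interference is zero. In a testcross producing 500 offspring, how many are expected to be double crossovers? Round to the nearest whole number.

Map distances give recombination frequencies of 0.160 and 0.070 for the two intervals.
With no interference, expected double-crossover frequency = 0.160 × 0.070 = 0.01120.
Expected number = 0.01120 × 500 = 5.60 ≈ 6.

6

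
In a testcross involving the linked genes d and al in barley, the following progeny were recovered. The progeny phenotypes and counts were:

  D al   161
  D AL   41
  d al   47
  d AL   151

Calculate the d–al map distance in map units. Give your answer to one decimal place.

The two most frequent classes, D al (161) and d AL (151), are the parental types, so the F1 was D al / d AL.
The recombinant classes are D AL and d al: 41 + 47 = 88.
Recombination frequency = 88/400 = 0.2200 ≈ 22.0%, i.e. 22.0 map units.

22.0 map units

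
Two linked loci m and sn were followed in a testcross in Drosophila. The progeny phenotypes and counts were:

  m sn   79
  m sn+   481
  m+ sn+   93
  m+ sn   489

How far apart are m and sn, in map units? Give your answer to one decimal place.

15.1 map units

The two most frequent classes, m+ sn (489) and m sn+ (481), are the parental types, so the F1 was m+ sn / m sn+.
The recombinant classes are m+ sn+ and m sn: 93 + 79 = 172.
Recombination frequency = 172/1142 = 0.1506 ≈ 15.1%, i.e. 15.1 map units.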